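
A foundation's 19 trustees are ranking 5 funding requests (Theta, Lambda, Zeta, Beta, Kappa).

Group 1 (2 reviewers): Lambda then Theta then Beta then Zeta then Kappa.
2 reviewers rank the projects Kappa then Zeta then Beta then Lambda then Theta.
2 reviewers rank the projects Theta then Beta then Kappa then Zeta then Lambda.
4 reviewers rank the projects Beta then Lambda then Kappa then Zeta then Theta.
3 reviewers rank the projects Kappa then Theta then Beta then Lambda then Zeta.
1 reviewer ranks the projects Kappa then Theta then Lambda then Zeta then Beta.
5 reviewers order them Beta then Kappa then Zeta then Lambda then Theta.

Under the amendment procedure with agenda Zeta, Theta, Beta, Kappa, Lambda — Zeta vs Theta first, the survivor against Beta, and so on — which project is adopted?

Beta

Round 1: Zeta vs Theta — 11–8, Zeta advances.
Round 2: Zeta vs Beta — 3–16, Beta advances.
Round 3: Beta vs Kappa — 13–6, Beta advances.
Round 4: Beta vs Lambda — 16–3, Beta advances.
Beta survives the agenda.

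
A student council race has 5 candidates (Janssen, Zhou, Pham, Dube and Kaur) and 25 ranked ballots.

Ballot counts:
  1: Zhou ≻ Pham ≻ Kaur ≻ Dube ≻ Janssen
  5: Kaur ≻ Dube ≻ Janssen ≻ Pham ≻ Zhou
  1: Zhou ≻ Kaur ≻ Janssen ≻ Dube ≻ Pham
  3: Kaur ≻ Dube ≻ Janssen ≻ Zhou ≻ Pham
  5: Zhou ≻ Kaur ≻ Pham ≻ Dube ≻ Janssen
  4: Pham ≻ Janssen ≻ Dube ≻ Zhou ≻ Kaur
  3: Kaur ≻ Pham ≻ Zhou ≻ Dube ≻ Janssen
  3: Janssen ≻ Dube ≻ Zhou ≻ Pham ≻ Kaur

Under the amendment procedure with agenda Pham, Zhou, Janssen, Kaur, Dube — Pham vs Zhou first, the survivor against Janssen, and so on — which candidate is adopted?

Kaur

Round 1: Pham vs Zhou — 12–13, Zhou advances.
Round 2: Zhou vs Janssen — 10–15, Janssen advances.
Round 3: Janssen vs Kaur — 7–18, Kaur advances.
Round 4: Kaur vs Dube — 18–7, Kaur advances.
Kaur survives the agenda.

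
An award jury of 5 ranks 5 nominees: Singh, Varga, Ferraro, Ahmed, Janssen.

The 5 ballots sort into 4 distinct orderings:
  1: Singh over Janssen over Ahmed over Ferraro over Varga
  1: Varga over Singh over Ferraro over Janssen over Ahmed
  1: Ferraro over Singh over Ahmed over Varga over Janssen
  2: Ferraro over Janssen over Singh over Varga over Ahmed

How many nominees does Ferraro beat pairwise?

4

Ferraro against each rival (5 jurors):
Ferraro vs Singh: 1+2 = 3 for Ferraro, 2 for Singh — Ferraro by 3–2.
Ferraro–Varga: Ferraro 4–1.
Ferraro vs Ahmed: Ferraro wins 4–1.
Ferraro vs Janssen: 4 to 1, Ferraro.
Ferraro beats Singh, Varga, Ahmed, Janssen — 4 pairwise wins.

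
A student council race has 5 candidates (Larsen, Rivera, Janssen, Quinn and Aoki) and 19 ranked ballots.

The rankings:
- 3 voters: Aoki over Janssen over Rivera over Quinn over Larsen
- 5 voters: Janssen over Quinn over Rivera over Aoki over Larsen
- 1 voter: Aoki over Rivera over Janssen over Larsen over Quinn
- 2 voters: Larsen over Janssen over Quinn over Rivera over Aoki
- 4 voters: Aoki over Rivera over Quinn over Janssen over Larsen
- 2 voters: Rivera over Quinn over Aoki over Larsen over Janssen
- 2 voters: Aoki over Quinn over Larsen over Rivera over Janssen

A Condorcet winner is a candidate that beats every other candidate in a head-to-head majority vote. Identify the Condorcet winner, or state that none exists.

Aoki

Check each pair by majority over 19 ballots:
Larsen vs Rivera: Rivera wins 15–4.
Larsen vs Janssen: Janssen wins 13–6.
Larsen vs Quinn: Quinn, 16–3.
Larsen vs Aoki: Aoki wins 17–2.
Rivera vs Janssen: Janssen wins 10–9.
Rivera vs Quinn: Rivera, 10–9.
Rivera vs Aoki: Aoki wins 10–9.
Janssen vs Quinn: Janssen wins 11–8.
Janssen vs Aoki: Aoki, 12–7.
Quinn–Aoki: Aoki 10–9.
Aoki wins every pairwise contest, so Aoki is the Condorcet winner.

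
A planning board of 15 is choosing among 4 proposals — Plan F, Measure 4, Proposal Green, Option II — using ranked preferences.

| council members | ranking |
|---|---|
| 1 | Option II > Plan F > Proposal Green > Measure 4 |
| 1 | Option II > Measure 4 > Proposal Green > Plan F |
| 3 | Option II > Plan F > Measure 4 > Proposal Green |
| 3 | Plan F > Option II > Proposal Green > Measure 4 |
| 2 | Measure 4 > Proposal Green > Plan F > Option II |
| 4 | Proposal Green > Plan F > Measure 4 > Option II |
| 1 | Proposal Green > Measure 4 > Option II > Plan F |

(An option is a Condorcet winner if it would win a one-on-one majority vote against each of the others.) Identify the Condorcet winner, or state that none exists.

Pairwise majorities:
Plan F vs Measure 4: Plan F, 11–4.
Plan F vs Proposal Green: Proposal Green, 8–7.
Plan F vs Option II: Plan F, 9–6.
Measure 4 vs Proposal Green: Proposal Green wins 9–6.
Measure 4 vs Option II: Option II wins 8–7.
Proposal Green–Option II: Option II 8–7.
Each option drops at least one matchup (Plan F loses to Proposal Green; Measure 4 loses to Plan F; Proposal Green loses to Option II; Option II loses to Plan F); the cycle Plan F > Option II > Proposal Green > Plan F rules out a Condorcet winner.

none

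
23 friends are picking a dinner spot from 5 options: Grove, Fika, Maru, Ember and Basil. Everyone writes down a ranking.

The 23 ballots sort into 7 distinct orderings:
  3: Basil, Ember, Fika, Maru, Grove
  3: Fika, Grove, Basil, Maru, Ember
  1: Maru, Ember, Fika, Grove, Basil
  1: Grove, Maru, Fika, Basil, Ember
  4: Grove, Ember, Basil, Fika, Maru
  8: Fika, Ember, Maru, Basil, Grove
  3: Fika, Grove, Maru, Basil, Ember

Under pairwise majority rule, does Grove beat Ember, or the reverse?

Ember

Ballots ranking Grove above Ember: 3 + 1 + 4 + 3 = 11.
Ballots ranking Ember above Grove: 23 − 11 = 12.
Ember wins the head-to-head 12–11.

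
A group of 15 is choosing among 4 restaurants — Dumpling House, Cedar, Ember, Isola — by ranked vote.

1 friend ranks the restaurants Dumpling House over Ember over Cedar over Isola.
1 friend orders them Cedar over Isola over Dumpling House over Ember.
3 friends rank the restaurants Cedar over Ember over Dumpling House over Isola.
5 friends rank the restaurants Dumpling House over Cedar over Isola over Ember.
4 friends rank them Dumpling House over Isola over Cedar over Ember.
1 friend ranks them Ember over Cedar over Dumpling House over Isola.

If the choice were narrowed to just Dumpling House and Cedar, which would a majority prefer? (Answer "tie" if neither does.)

Ballots ranking Dumpling House above Cedar: 1 + 5 + 4 = 10.
Ballots ranking Cedar above Dumpling House: 15 − 10 = 5.
Dumpling House wins the head-to-head 10–5.

Dumpling House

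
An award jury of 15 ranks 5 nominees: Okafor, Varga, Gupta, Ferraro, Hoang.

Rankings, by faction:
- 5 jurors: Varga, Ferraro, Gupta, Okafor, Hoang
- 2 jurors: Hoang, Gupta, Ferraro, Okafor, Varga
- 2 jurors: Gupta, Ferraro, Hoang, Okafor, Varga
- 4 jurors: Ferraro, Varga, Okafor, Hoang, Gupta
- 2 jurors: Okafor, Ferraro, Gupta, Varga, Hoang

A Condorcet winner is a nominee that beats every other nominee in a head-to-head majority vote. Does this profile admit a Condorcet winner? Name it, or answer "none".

Pairwise majorities:
Okafor vs Varga: Okafor is ranked higher on 2+2+2 = 6 ballots, Varga on 9. Varga wins 9–6.
Okafor vs Gupta: 4+2 = 6 for Okafor, 9 for Gupta — Gupta by 9–6.
Okafor vs Ferraro: 2 for Okafor, 13 for Ferraro — Ferraro by 13–2.
Okafor vs Hoang: 11 to 4, Okafor.
Varga vs Gupta: Varga preferred on 5+4 = 9 ballots; Varga wins 9–6.
Varga vs Ferraro: 5 to 10, Ferraro.
Varga vs Hoang: Varga preferred on 5+4+2 = 11 ballots; Varga wins 11–4.
Gupta vs Ferraro: 4 to 11, Ferraro.
Gupta vs Hoang: Gupta preferred on 5+2+2 = 9 ballots; Gupta wins 9–6.
Ferraro vs Hoang: 13 to 2, Ferraro.
Only Ferraro has no losses; Ferraro is the Condorcet winner.

Ferraro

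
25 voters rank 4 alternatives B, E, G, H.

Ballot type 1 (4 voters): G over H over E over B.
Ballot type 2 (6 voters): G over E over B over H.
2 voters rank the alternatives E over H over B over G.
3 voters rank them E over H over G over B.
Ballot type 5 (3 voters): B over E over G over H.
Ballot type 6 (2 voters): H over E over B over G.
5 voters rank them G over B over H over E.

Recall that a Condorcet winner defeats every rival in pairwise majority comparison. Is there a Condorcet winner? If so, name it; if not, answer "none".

G

Head-to-head results (25 voters):
B vs E: E wins 17–8.
B–G: G 18–7.
B vs H: B, 14–11.
E vs G: G wins 15–10.
E vs H: E wins 14–11.
G vs H: G wins 18–7.
G defeats every rival head-to-head and is the Condorcet winner.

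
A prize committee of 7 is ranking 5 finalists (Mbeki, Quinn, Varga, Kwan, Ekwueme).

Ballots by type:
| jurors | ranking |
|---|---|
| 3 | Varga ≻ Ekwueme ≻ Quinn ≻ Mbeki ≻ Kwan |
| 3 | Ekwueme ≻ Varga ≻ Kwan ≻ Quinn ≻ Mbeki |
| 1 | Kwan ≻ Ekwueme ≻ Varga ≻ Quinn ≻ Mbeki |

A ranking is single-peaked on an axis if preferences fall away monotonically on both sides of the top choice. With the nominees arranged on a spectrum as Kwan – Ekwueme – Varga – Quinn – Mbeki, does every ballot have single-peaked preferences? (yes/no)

Axis positions: Kwan=1, Ekwueme=2, Varga=3, Quinn=4, Mbeki=5.
Type 1 (peak Varga at position 3): ranking walks positions 3-2-4-5-1, expanding outward from the peak — single-peaked.
Type 2 (peak Ekwueme at position 2): ranking walks positions 2-3-1-4-5, expanding outward from the peak — single-peaked.
Type 3 (peak Kwan at position 1): ranking walks positions 1-2-3-4-5, expanding outward from the peak — single-peaked.
Every ranking is single-peaked on this axis.

yes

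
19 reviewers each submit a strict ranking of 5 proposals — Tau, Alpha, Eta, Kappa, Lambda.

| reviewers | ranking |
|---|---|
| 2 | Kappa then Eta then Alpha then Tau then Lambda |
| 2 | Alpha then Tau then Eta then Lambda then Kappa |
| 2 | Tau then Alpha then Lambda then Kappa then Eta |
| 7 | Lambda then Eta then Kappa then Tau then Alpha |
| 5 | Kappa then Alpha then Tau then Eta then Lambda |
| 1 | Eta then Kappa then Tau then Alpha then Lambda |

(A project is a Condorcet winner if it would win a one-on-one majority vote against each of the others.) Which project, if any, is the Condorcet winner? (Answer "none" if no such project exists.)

Pairwise majorities:
Tau vs Alpha: Tau preferred on 2+7+1 = 10 ballots; Tau wins 10–9.
Tau vs Eta: 9 to 10, Eta.
Tau vs Kappa: Tau preferred on 2+2 = 4 ballots; Kappa wins 15–4.
Tau–Lambda: Tau 12–7.
Alpha vs Eta: Alpha is ranked higher on 2+2+5 = 9 ballots, Eta on 10. Eta wins 10–9.
Alpha vs Kappa: Alpha preferred on 2+2 = 4 ballots; Kappa wins 15–4.
Alpha vs Lambda: Alpha, 12–7.
Eta–Kappa: Eta 10–9.
Eta vs Lambda: Eta, 10–9.
Kappa vs Lambda: Lambda wins 11–8.
Eta beats each of Tau, Alpha, Kappa, Lambda — Eta is the Condorcet winner.

Eta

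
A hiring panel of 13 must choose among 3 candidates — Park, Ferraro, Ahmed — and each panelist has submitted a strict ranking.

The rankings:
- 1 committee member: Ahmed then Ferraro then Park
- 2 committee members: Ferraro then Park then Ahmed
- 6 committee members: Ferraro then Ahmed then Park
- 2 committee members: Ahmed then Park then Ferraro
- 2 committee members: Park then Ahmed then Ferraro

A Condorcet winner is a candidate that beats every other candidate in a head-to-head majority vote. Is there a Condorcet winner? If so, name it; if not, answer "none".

Head-to-head results (13 committee members):
Park–Ferraro: Ferraro 9–4.
Park vs Ahmed: Ahmed, 9–4.
Ferraro vs Ahmed: Ferraro wins 8–5.
Only Ferraro has no losses; Ferraro is the Condorcet winner.

Ferraro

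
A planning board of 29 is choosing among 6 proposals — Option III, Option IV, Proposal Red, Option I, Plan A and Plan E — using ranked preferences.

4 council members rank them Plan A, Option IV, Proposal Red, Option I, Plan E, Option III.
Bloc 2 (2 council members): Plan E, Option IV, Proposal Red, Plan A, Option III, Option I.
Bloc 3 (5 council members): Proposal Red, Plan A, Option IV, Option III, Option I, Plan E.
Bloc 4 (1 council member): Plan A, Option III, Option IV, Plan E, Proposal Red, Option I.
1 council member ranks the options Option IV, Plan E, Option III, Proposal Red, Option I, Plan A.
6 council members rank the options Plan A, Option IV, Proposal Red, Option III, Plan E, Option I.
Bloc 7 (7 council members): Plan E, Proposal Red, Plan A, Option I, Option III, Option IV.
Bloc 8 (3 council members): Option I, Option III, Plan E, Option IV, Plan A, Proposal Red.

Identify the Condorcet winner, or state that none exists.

Head-to-head results (29 council members):
Option III vs Option IV: 1+7+3 = 11 for Option III, 18 for Option IV — Option IV by 18–11.
Option III vs Proposal Red: Option III preferred on 1+1+3 = 5 ballots; Proposal Red wins 24–5.
Option III vs Option I: Option III is ranked higher on 2+5+1+1+6 = 15 ballots, Option I on 14. Option III wins 15–14.
Option III vs Plan A: 4 to 25, Plan A.
Option III vs Plan E: 15 to 14, Option III.
Option IV vs Proposal Red: 17 to 12, Option IV.
Option IV vs Option I: 19 to 10, Option IV.
Option IV vs Plan A: Option IV is ranked higher on 2+1+3 = 6 ballots, Plan A on 23. Plan A wins 23–6.
Option IV vs Plan E: 17 to 12, Option IV.
Proposal Red vs Option I: 26 for Proposal Red, 3 for Option I — Proposal Red by 26–3.
Proposal Red vs Plan A: Proposal Red is ranked higher on 2+5+1+7 = 15 ballots, Plan A on 14. Proposal Red wins 15–14.
Proposal Red vs Plan E: Proposal Red preferred on 4+5+6 = 15 ballots; Proposal Red wins 15–14.
Option I vs Plan A: Option I is ranked higher on 1+3 = 4 ballots, Plan A on 25. Plan A wins 25–4.
Option I vs Plan E: 4+5+3 = 12 for Option I, 17 for Plan E — Plan E by 17–12.
Plan A vs Plan E: Plan A preferred on 4+5+1+6 = 16 ballots; Plan A wins 16–13.
Each option drops at least one matchup (Option III loses to Option IV; Option IV loses to Plan A; Proposal Red loses to Option IV; Option I loses to Option III; Plan A loses to Proposal Red; Plan E loses to Option III); the cycle Option IV beats Proposal Red beats Plan A beats Option IV rules out a Condorcet winner.

none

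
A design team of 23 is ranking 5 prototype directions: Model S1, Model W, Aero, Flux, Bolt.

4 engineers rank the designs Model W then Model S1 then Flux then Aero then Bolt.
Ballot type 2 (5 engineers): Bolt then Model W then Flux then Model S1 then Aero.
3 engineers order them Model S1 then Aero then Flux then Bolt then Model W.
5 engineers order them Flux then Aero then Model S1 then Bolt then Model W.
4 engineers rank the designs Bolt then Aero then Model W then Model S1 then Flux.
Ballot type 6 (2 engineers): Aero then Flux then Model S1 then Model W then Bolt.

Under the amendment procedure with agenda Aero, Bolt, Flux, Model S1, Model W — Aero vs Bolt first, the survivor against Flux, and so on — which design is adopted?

Round 1: Aero vs Bolt — 14–9, Aero advances.
Round 2: Aero vs Flux — 9–14, Flux advances.
Round 3: Flux vs Model S1 — 12–11, Flux advances.
Round 4: Flux vs Model W — 10–13, Model W advances.
The agenda winner is Model W.

Model W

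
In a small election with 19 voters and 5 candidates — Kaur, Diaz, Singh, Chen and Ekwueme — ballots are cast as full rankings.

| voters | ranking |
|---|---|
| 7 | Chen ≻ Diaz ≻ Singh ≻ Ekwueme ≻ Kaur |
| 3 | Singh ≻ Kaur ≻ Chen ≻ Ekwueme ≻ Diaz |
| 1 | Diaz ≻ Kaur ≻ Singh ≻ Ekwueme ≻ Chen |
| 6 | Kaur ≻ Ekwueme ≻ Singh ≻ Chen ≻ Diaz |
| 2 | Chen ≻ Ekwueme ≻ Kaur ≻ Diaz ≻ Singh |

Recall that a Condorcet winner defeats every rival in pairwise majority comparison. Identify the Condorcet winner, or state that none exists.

none

Head-to-head results (19 voters):
Kaur vs Diaz: Kaur, 11–8.
Kaur vs Singh: 9 to 10, Singh.
Kaur vs Chen: Kaur is ranked higher on 3+1+6 = 10 ballots, Chen on 9. Kaur wins 10–9.
Kaur vs Ekwueme: Kaur preferred on 3+1+6 = 10 ballots; Kaur wins 10–9.
Diaz vs Singh: Diaz, 10–9.
Diaz vs Chen: Chen wins 18–1.
Diaz vs Ekwueme: 7+1 = 8 for Diaz, 11 for Ekwueme — Ekwueme by 11–8.
Singh–Chen: Singh 10–9.
Singh vs Ekwueme: Singh is ranked higher on 7+3+1 = 11 ballots, Ekwueme on 8. Singh wins 11–8.
Chen vs Ekwueme: Chen preferred on 7+3+2 = 12 ballots; Chen wins 12–7.
No candidate is unbeaten: Kaur loses to Singh; Diaz loses to Kaur; Singh loses to Diaz; Chen loses to Kaur; Ekwueme loses to Kaur. In particular Kaur → Diaz → Singh → Kaur is a majority cycle — no Condorcet winner exists.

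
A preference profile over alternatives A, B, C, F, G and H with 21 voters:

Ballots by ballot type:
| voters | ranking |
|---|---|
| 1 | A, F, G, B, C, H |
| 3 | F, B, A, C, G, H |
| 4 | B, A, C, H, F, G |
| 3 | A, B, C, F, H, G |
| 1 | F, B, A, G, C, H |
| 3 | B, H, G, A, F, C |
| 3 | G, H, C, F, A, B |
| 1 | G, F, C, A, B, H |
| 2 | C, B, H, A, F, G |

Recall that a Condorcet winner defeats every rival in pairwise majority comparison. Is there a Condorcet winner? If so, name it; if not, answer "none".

Pairwise majorities:
A vs B: 8 to 13, B.
A vs C: 15 to 6, A.
A vs F: A preferred on 1+4+3+3+2 = 13 ballots; A wins 13–8.
A vs G: 14 to 7, A.
A vs H: A is ranked higher on 1+3+4+3+1+1 = 13 ballots, H on 8. A wins 13–8.
B vs C: B preferred on 1+3+4+3+1+3 = 15 ballots; B wins 15–6.
B vs F: 12 to 9, B.
B vs G: B is ranked higher on 3+4+3+1+3+2 = 16 ballots, G on 5. B wins 16–5.
B vs H: 18 to 3, B.
C vs F: C preferred on 4+3+3+2 = 12 ballots; C wins 12–9.
C vs G: 12 to 9, C.
C vs H: 15 to 6, C.
F vs G: F is ranked higher on 1+3+4+3+1+2 = 14 ballots, G on 7. F wins 14–7.
F vs H: F preferred on 1+3+3+1+1 = 9 ballots; H wins 12–9.
G vs H: G preferred on 1+3+1+3+1 = 9 ballots; H wins 12–9.
B beats each of A, C, F, G, H — B is the Condorcet winner.

B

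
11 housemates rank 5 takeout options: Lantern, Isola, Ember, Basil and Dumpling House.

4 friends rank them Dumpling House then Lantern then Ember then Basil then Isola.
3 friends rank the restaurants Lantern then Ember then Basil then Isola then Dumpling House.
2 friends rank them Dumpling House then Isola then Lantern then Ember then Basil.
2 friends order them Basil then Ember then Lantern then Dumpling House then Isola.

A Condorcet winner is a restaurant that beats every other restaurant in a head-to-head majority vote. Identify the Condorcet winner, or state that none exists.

Pairwise majorities:
Lantern vs Isola: Lantern wins 9–2.
Lantern vs Ember: 9 to 2, Lantern.
Lantern vs Basil: Lantern wins 9–2.
Lantern vs Dumpling House: Dumpling House, 6–5.
Isola vs Ember: Ember, 9–2.
Isola vs Basil: Isola preferred on 2 ballots; Basil wins 9–2.
Isola vs Dumpling House: Isola is ranked higher on 3 ballots, Dumpling House on 8. Dumpling House wins 8–3.
Ember vs Basil: Ember wins 9–2.
Ember vs Dumpling House: 5 to 6, Dumpling House.
Basil vs Dumpling House: 3+2 = 5 for Basil, 6 for Dumpling House — Dumpling House by 6–5.
Dumpling House beats each of Lantern, Isola, Ember, Basil — Dumpling House is the Condorcet winner.

Dumpling House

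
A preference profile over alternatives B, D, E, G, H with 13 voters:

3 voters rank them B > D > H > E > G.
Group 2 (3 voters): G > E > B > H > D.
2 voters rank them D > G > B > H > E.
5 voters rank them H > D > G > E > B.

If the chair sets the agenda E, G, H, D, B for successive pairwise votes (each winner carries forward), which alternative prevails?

Round 1: E vs G — 3–10, G advances.
Round 2: G vs H — 5–8, H advances.
Round 3: H vs D — 8–5, H advances.
Round 4: H vs B — 5–8, B advances.
B survives the agenda.

B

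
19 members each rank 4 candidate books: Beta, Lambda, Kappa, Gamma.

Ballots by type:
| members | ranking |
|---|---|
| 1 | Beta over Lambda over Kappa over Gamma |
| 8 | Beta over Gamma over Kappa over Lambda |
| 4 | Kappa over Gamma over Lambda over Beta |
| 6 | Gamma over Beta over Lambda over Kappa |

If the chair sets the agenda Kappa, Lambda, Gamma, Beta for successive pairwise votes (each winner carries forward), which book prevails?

Gamma

Round 1: Kappa vs Lambda — 12–7, Kappa advances.
Round 2: Kappa vs Gamma — 5–14, Gamma advances.
Round 3: Gamma vs Beta — 10–9, Gamma advances.
Gamma survives the agenda.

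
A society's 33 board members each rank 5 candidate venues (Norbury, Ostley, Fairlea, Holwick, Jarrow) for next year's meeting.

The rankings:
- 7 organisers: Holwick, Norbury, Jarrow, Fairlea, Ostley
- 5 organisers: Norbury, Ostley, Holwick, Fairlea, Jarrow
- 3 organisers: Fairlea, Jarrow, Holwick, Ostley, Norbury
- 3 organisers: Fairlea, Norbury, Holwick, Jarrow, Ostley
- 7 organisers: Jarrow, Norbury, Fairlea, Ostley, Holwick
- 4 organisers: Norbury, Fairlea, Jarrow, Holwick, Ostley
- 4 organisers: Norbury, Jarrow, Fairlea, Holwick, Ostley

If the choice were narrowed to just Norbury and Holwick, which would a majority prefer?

Ballots ranking Norbury above Holwick: 5 + 3 + 7 + 4 + 4 = 23.
Ballots ranking Holwick above Norbury: 33 − 23 = 10.
Norbury wins the head-to-head 23–10.

Norbury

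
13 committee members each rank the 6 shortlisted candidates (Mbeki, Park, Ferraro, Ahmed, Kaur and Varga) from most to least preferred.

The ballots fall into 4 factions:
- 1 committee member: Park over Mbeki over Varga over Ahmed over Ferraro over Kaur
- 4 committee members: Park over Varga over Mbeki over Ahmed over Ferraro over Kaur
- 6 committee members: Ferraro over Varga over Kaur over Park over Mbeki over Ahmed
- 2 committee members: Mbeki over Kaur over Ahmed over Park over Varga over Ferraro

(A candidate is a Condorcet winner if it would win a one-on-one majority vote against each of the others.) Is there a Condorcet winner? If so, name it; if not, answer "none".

Pairwise majorities:
Mbeki vs Park: Park, 11–2.
Mbeki vs Ferraro: Mbeki, 7–6.
Mbeki vs Ahmed: Mbeki, 13–0.
Mbeki vs Kaur: Mbeki, 7–6.
Mbeki vs Varga: Varga, 10–3.
Park vs Ferraro: Park, 7–6.
Park vs Ahmed: Park, 11–2.
Park–Kaur: Kaur 8–5.
Park–Varga: Park 7–6.
Ferraro–Ahmed: Ahmed 7–6.
Ferraro–Kaur: Ferraro 11–2.
Ferraro vs Varga: Varga wins 7–6.
Ahmed vs Kaur: Kaur, 8–5.
Ahmed–Varga: Varga 11–2.
Kaur vs Varga: Varga, 11–2.
Each candidate drops at least one matchup (Mbeki loses to Park; Park loses to Kaur; Ferraro loses to Mbeki; Ahmed loses to Mbeki; Kaur loses to Mbeki; Varga loses to Park); the cycle Mbeki beats Kaur beats Park beats Mbeki rules out a Condorcet winner.

none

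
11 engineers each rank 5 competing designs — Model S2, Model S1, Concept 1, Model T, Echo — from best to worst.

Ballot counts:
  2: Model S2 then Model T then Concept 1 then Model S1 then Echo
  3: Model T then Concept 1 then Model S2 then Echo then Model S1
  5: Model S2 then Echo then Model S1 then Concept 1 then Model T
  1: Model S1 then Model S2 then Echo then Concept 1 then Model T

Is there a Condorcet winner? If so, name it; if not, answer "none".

Model S2

Head-to-head results (11 engineers):
Model S2 vs Model S1: Model S2 wins 10–1.
Model S2–Concept 1: Model S2 8–3.
Model S2 vs Model T: Model S2 wins 8–3.
Model S2 vs Echo: Model S2 wins 11–0.
Model S1 vs Concept 1: Model S1 wins 6–5.
Model S1 vs Model T: Model S1 wins 6–5.
Model S1 vs Echo: Echo, 8–3.
Concept 1 vs Model T: Concept 1 wins 6–5.
Concept 1 vs Echo: Echo, 6–5.
Model T vs Echo: Echo, 6–5.
Model S2 beats each of Model S1, Concept 1, Model T, Echo — Model S2 is the Condorcet winner.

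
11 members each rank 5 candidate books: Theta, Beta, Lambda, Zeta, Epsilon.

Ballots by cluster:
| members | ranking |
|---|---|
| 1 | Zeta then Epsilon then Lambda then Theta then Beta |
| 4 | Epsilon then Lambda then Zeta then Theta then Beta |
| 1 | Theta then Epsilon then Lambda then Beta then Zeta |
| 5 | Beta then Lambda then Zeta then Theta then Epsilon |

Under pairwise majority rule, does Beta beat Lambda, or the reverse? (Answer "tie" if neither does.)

Ballots ranking Beta above Lambda: 5.
Ballots ranking Lambda above Beta: 11 − 5 = 6.
Lambda wins the head-to-head 6–5.

Lambda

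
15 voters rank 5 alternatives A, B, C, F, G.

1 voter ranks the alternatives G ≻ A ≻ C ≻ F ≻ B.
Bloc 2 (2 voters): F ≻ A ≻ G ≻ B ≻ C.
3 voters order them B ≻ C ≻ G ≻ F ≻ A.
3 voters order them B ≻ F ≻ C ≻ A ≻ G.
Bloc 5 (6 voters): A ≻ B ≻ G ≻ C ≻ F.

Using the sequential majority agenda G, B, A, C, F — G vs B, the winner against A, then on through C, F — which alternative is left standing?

F

Round 1: G vs B — 3–12, B advances.
Round 2: B vs A — 6–9, A advances.
Round 3: A vs C — 9–6, A advances.
Round 4: A vs F — 7–8, F advances.
F survives the agenda.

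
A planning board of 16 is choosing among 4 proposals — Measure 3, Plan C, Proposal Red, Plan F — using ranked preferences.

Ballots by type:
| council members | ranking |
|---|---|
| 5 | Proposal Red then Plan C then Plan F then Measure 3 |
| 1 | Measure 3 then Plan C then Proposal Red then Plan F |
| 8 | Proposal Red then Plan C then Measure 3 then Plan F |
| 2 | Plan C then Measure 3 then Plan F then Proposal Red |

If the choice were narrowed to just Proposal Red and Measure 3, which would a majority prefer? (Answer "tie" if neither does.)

Proposal Red

Ballots ranking Proposal Red above Measure 3: 5 + 8 = 13.
Ballots ranking Measure 3 above Proposal Red: 16 − 13 = 3.
Proposal Red wins the head-to-head 13–3.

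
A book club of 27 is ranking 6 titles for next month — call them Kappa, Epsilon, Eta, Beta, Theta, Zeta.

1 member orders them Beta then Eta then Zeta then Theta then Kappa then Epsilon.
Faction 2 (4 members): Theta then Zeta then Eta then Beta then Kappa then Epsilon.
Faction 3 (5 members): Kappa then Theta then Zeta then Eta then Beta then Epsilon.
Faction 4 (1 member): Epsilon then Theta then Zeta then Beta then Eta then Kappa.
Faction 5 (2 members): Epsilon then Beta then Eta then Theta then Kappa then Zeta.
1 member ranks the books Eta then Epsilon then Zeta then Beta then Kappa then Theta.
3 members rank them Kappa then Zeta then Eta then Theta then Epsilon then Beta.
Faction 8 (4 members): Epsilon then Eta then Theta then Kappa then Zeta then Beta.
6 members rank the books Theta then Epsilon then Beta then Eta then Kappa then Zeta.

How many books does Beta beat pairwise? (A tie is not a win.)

Beta against each rival (27 members):
Beta vs Kappa: Beta wins 15–12.
Beta vs Epsilon: Epsilon, 17–10.
Beta vs Eta: Eta, 17–10.
Beta vs Theta: Theta wins 23–4.
Beta vs Zeta: 9 to 18, Zeta.
Beta beats Kappa; loses to Epsilon, Eta, Theta, Zeta — 1 pairwise win.

1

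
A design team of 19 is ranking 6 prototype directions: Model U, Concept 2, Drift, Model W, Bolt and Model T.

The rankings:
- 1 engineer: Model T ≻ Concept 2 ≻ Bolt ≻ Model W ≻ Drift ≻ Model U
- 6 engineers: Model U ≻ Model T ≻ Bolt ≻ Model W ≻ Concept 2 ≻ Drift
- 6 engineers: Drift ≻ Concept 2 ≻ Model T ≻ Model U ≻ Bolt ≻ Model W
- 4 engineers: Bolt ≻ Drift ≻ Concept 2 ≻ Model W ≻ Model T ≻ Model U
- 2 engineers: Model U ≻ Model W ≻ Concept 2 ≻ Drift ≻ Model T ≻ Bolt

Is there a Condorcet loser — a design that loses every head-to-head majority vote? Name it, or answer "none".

Pairwise majorities:
Model U vs Concept 2: 6+2 = 8 for Model U, 11 for Concept 2 — Concept 2 by 11–8.
Model U–Drift: Drift 11–8.
Model U vs Model W: Model U preferred on 6+6+2 = 14 ballots; Model U wins 14–5.
Model U vs Bolt: Model U, 14–5.
Model U vs Model T: Model T, 11–8.
Concept 2 vs Drift: 9 to 10, Drift.
Concept 2 vs Model W: 11 to 8, Concept 2.
Concept 2–Bolt: Bolt 10–9.
Concept 2 vs Model T: Concept 2, 12–7.
Drift vs Model W: Drift wins 10–9.
Drift vs Bolt: Bolt, 11–8.
Drift vs Model T: Drift, 12–7.
Model W vs Bolt: Bolt, 17–2.
Model W vs Model T: 4+2 = 6 for Model W, 13 for Model T — Model T by 13–6.
Bolt vs Model T: Bolt is ranked higher on 4 ballots, Model T on 15. Model T wins 15–4.
Model W loses to every other design — it is the Condorcet loser.

Model W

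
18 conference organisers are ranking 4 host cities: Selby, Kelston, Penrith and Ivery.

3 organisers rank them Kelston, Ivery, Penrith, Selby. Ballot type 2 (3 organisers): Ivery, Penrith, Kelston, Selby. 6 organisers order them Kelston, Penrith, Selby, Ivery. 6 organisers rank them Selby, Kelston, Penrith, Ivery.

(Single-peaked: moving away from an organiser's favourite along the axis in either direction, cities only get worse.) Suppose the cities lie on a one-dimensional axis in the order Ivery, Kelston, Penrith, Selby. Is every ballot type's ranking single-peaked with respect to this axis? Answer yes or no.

Axis positions: Ivery=1, Kelston=2, Penrith=3, Selby=4.
Ballot type 1 (peak Kelston at position 2): ranking walks positions 2-1-3-4, expanding outward from the peak — single-peaked.
Ballot type 2: ranking walks positions 1-3-2-4; Penrith is ranked above Kelston even though Kelston lies between Penrith and the peak Ivery on the axis — preferences dip and rise again. Not single-peaked.
Ballot type 3 (peak Kelston at position 2): ranking walks positions 2-3-4-1, expanding outward from the peak — single-peaked.
Ballot type 4: ranking walks positions 4-2-3-1; Kelston is ranked above Penrith even though Penrith lies between Kelston and the peak Selby on the axis — preferences dip and rise again. Not single-peaked.
Ballot type 2 violates single-peakedness, so the profile is not single-peaked on this axis.

no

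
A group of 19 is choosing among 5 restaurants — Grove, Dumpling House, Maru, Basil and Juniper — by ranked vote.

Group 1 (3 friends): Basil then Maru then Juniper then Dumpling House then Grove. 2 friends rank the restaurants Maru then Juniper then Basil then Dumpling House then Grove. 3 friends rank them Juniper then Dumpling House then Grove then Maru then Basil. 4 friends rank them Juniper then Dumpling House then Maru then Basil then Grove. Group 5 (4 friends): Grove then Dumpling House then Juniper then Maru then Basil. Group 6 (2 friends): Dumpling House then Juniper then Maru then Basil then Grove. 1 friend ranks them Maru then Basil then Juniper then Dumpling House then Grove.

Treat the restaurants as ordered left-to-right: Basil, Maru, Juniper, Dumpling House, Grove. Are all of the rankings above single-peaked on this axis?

yes

Axis positions: Basil=1, Maru=2, Juniper=3, Dumpling House=4, Grove=5.
Group 1 (peak Basil at position 1): ranking walks positions 1-2-3-4-5, expanding outward from the peak — single-peaked.
Group 2 (peak Maru at position 2): ranking walks positions 2-3-1-4-5, expanding outward from the peak — single-peaked.
Group 3 (peak Juniper at position 3): ranking walks positions 3-4-5-2-1, expanding outward from the peak — single-peaked.
Group 4 (peak Juniper at position 3): ranking walks positions 3-4-2-1-5, expanding outward from the peak — single-peaked.
Group 5 (peak Grove at position 5): ranking walks positions 5-4-3-2-1, expanding outward from the peak — single-peaked.
Group 6 (peak Dumpling House at position 4): ranking walks positions 4-3-2-1-5, expanding outward from the peak — single-peaked.
Group 7 (peak Maru at position 2): ranking walks positions 2-1-3-4-5, expanding outward from the peak — single-peaked.
Every ranking is single-peaked on this axis.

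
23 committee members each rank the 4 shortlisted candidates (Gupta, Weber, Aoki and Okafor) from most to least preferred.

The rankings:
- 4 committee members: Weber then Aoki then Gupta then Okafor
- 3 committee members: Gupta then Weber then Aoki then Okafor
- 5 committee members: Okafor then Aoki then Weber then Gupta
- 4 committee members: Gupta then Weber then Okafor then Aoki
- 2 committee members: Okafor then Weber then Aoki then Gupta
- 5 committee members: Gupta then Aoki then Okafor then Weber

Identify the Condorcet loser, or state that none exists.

Pairwise majorities:
Gupta vs Weber: Gupta wins 12–11.
Gupta vs Aoki: Gupta is ranked higher on 3+4+5 = 12 ballots, Aoki on 11. Gupta wins 12–11.
Gupta vs Okafor: Gupta is ranked higher on 4+3+4+5 = 16 ballots, Okafor on 7. Gupta wins 16–7.
Weber vs Aoki: 4+3+4+2 = 13 for Weber, 10 for Aoki — Weber by 13–10.
Weber–Okafor: Okafor 12–11.
Aoki vs Okafor: Aoki preferred on 4+3+5 = 12 ballots; Aoki wins 12–11.
Every candidate wins at least one matchup (Gupta beats Weber; Weber beats Aoki; Aoki beats Okafor; Okafor beats Weber), so there is no Condorcet loser.

none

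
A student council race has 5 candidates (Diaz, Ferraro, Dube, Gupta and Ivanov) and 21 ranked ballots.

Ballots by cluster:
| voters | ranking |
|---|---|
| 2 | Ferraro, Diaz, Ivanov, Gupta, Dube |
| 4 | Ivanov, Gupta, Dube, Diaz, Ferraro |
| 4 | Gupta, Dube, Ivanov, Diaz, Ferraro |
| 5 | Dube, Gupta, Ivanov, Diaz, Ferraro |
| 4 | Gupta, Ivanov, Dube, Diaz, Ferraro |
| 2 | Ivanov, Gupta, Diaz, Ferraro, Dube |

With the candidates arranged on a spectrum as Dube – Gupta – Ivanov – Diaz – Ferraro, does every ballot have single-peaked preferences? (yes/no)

yes

Axis positions: Dube=1, Gupta=2, Ivanov=3, Diaz=4, Ferraro=5.
Cluster 1 (peak Ferraro at position 5): ranking walks positions 5-4-3-2-1, expanding outward from the peak — single-peaked.
Cluster 2 (peak Ivanov at position 3): ranking walks positions 3-2-1-4-5, expanding outward from the peak — single-peaked.
Cluster 3 (peak Gupta at position 2): ranking walks positions 2-1-3-4-5, expanding outward from the peak — single-peaked.
Cluster 4 (peak Dube at position 1): ranking walks positions 1-2-3-4-5, expanding outward from the peak — single-peaked.
Cluster 5 (peak Gupta at position 2): ranking walks positions 2-3-1-4-5, expanding outward from the peak — single-peaked.
Cluster 6 (peak Ivanov at position 3): ranking walks positions 3-2-4-5-1, expanding outward from the peak — single-peaked.
Every ranking is single-peaked on this axis.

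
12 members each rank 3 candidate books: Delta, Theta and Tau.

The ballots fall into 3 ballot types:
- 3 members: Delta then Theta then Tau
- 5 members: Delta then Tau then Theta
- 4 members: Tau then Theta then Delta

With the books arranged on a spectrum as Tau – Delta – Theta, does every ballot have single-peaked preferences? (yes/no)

no

Axis positions: Tau=1, Delta=2, Theta=3.
Ballot type 1 (peak Delta at position 2): ranking walks positions 2-3-1, expanding outward from the peak — single-peaked.
Ballot type 2 (peak Delta at position 2): ranking walks positions 2-1-3, expanding outward from the peak — single-peaked.
Ballot type 3: ranking walks positions 1-3-2; Theta is ranked above Delta even though Delta lies between Theta and the peak Tau on the axis — preferences dip and rise again. Not single-peaked.
Ballot type 3 violates single-peakedness, so the profile is not single-peaked on this axis.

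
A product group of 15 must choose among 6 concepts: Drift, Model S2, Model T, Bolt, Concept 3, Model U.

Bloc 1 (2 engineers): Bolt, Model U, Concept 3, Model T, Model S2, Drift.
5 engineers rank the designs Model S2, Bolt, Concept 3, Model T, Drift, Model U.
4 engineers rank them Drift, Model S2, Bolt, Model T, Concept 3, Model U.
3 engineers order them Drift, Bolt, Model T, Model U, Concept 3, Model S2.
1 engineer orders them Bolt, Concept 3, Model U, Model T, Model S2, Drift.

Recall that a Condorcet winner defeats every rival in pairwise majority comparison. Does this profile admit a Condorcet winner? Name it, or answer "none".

Head-to-head results (15 engineers):
Drift vs Model S2: Model S2 wins 8–7.
Drift vs Model T: Model T, 8–7.
Drift vs Bolt: Bolt wins 8–7.
Drift–Concept 3: Concept 3 8–7.
Drift vs Model U: Drift, 12–3.
Model S2–Model T: Model S2 9–6.
Model S2 vs Bolt: Model S2, 9–6.
Model S2 vs Concept 3: Model S2 wins 9–6.
Model S2 vs Model U: Model S2, 9–6.
Model T–Bolt: Bolt 15–0.
Model T vs Concept 3: Concept 3 wins 8–7.
Model T–Model U: Model T 12–3.
Bolt vs Concept 3: Bolt, 15–0.
Bolt vs Model U: Bolt wins 15–0.
Concept 3 vs Model U: Concept 3 wins 10–5.
Model S2 beats each of Drift, Model T, Bolt, Concept 3, Model U — Model S2 is the Condorcet winner.

Model S2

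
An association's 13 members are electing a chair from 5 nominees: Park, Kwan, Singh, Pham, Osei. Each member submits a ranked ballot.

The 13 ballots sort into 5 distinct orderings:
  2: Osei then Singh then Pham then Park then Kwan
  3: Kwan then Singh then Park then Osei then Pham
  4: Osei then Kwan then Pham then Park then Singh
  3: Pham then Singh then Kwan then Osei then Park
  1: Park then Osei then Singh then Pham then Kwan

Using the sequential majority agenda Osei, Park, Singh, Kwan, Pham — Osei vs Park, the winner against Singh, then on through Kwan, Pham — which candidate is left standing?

Round 1: Osei vs Park — 9–4, Osei advances.
Round 2: Osei vs Singh — 7–6, Osei advances.
Round 3: Osei vs Kwan — 7–6, Osei advances.
Round 4: Osei vs Pham — 10–3, Osei advances.
Osei survives the agenda.

Osei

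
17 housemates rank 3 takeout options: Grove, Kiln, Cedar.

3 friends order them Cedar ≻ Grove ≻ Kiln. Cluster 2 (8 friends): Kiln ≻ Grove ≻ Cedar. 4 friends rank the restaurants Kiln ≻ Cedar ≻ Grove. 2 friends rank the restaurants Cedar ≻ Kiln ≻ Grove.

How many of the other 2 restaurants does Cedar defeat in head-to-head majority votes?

1

Cedar against each rival (17 friends):
Cedar vs Grove: 3+4+2 = 9 for Cedar, 8 for Grove — Cedar by 9–8.
Cedar–Kiln: Kiln 12–5.
Cedar beats Grove; loses to Kiln — 1 pairwise win.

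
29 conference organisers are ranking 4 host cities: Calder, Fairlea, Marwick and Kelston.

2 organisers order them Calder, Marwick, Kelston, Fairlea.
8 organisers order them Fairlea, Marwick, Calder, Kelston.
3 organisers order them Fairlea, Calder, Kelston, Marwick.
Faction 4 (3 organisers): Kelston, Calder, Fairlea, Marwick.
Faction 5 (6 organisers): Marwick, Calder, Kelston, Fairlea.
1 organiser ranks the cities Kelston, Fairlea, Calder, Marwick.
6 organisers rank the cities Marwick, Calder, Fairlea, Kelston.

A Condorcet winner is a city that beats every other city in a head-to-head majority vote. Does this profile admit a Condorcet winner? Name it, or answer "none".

none

Check each pair by majority over 29 ballots:
Calder vs Fairlea: Calder, 17–12.
Calder vs Marwick: Marwick, 20–9.
Calder–Kelston: Calder 25–4.
Fairlea–Marwick: Fairlea 15–14.
Fairlea vs Kelston: Fairlea wins 17–12.
Marwick–Kelston: Marwick 22–7.
Every city loses at least once (Calder loses to Marwick; Fairlea loses to Calder; Marwick loses to Fairlea; Kelston loses to Calder). The majority relation contains the cycle Calder > Fairlea > Marwick > Calder, so there is no Condorcet winner.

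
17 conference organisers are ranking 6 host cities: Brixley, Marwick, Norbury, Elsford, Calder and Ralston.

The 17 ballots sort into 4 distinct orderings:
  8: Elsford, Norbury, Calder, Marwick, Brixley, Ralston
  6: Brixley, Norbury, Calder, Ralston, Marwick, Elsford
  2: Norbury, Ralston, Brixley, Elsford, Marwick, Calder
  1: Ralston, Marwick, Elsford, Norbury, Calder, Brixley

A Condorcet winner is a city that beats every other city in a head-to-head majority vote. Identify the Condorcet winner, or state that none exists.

none

Check each pair by majority over 17 ballots:
Brixley vs Marwick: Marwick, 9–8.
Brixley–Norbury: Norbury 11–6.
Brixley vs Elsford: Elsford, 9–8.
Brixley vs Calder: Calder wins 9–8.
Brixley vs Ralston: Brixley, 14–3.
Marwick–Norbury: Norbury 16–1.
Marwick vs Elsford: Elsford, 10–7.
Marwick vs Calder: Calder wins 14–3.
Marwick–Ralston: Ralston 9–8.
Norbury vs Elsford: Elsford, 9–8.
Norbury vs Calder: Norbury, 17–0.
Norbury vs Ralston: Norbury wins 16–1.
Elsford–Calder: Elsford 11–6.
Elsford vs Ralston: Ralston wins 9–8.
Calder–Ralston: Calder 14–3.
Each city drops at least one matchup (Brixley loses to Marwick; Marwick loses to Norbury; Norbury loses to Elsford; Elsford loses to Ralston; Calder loses to Norbury; Ralston loses to Brixley); the cycle Brixley > Ralston > Marwick > Brixley rules out a Condorcet winner.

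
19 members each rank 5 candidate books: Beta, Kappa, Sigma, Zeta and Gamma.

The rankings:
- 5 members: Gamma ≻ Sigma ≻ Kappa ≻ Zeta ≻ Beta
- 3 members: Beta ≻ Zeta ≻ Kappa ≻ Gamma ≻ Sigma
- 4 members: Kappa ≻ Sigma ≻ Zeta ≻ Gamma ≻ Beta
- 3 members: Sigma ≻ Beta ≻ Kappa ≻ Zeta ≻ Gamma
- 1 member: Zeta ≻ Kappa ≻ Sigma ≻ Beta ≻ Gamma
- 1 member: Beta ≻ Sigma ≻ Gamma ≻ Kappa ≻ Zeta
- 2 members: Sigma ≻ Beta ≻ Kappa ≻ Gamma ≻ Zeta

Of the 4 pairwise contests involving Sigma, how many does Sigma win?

4

Sigma against each rival (19 members):
Sigma vs Beta: 5+4+3+1+2 = 15 for Sigma, 4 for Beta — Sigma by 15–4.
Sigma vs Kappa: Sigma preferred on 5+3+1+2 = 11 ballots; Sigma wins 11–8.
Sigma vs Zeta: Sigma wins 15–4.
Sigma vs Gamma: Sigma preferred on 4+3+1+1+2 = 11 ballots; Sigma wins 11–8.
Sigma beats Beta, Kappa, Zeta, Gamma — 4 pairwise wins.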